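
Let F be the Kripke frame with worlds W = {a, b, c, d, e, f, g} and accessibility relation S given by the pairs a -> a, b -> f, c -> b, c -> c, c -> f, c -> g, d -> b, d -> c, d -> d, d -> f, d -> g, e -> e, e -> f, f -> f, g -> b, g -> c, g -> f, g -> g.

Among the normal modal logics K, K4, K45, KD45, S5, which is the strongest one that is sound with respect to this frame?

Transitive (axiom 4): yes — every two-step S-path is closed by a direct edge.
Euclidean (axiom 5): no — c S b and c S g, but not b S g.
Serial (axiom D): yes — every world has a successor (e.g. a S a).
Reflexive (axiom T): no — b is not related to itself.
So F validates K, K4; K45 would additionally require S to be Euclidean. The strongest is K4.

K4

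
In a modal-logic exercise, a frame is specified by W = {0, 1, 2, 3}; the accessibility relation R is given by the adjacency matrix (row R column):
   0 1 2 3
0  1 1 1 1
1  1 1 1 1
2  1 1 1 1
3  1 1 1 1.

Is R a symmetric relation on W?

Symmetric: yes — every pair in R has its reverse in R.

Yes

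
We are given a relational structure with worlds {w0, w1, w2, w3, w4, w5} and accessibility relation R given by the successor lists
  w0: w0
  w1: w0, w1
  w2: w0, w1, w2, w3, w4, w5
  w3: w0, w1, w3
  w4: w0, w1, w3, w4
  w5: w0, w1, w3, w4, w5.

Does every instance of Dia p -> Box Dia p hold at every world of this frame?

No

By correspondence theory, 5 is valid on a frame iff R is Euclidean.
Euclidean: no — w2 R w0 and w2 R w1, but not w0 R w1.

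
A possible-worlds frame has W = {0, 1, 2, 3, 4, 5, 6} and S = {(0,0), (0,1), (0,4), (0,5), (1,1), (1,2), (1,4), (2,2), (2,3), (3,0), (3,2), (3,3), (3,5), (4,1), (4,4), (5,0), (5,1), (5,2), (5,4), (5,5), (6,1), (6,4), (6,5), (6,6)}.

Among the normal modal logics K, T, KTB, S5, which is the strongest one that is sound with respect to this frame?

Reflexive (axiom T): yes — every world is S-related to itself.
Symmetric (axiom B): no — 0 S 1 but not 1 S 0.
Euclidean (axiom 5): no — 0 S 1 and 0 S 5, but not 1 S 5.
So F validates K, T; KTB would additionally require S to be symmetric. The strongest is T.

T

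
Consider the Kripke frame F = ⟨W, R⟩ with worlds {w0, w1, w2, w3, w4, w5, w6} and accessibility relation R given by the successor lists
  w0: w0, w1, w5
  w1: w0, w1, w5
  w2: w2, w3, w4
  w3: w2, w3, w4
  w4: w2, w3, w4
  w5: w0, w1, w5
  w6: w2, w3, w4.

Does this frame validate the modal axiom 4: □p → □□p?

The schema 4 characterises exactly the transitive frames.
Transitive: yes — every two-step R-path is closed by a direct edge.

Yes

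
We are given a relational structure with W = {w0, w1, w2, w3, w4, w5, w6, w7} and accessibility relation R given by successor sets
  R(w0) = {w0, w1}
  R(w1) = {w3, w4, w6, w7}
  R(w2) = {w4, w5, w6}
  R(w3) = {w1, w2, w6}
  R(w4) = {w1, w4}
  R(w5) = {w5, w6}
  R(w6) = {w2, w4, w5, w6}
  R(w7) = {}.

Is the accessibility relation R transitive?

Transitive: no — w0 R w1 and w1 R w3, but not w0 R w3.

No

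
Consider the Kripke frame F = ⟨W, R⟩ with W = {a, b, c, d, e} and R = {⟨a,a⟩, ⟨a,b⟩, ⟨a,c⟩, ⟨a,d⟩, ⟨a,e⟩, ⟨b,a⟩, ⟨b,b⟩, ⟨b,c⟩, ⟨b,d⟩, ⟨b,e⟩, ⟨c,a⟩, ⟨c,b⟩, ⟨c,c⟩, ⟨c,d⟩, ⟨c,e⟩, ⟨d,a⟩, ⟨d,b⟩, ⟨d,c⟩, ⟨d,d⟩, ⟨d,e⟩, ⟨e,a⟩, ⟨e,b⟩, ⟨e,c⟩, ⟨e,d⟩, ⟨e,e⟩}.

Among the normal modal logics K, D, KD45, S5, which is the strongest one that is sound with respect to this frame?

Serial (axiom D): yes — every world has a successor (e.g. a R a).
Euclidean (axiom 5): yes — any two successors of a common world are R-related.
Transitive (axiom 4): yes — every two-step R-path is closed by a direct edge.
Reflexive (axiom T): yes — every world is R-related to itself.
So F validates K, D, KD45, S5. The strongest is S5.

S5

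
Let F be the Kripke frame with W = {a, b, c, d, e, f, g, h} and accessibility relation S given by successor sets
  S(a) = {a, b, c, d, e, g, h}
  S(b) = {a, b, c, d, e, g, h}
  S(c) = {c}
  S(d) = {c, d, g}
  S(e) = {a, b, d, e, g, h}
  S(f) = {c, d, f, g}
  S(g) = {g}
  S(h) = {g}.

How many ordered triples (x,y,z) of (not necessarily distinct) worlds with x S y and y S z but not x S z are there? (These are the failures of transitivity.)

3

Enumerating: (e,a,c), (e,b,c), (e,d,c).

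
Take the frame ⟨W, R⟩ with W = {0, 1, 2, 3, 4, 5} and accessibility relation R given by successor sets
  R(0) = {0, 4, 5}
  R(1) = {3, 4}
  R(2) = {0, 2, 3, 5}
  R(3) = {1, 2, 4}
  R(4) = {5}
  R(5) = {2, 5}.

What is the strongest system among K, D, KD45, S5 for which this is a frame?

Serial (axiom D): yes — every world has a successor (e.g. 0 R 0).
Euclidean (axiom 5): no — 0 R 5 and 0 R 4, but not 5 R 4.
Transitive (axiom 4): no — 0 R 5 and 5 R 2, but not 0 R 2.
Reflexive (axiom T): no — 1 is not related to itself.
So F validates K, D; KD45 would additionally require R to be Euclidean and transitive. The strongest is D.

D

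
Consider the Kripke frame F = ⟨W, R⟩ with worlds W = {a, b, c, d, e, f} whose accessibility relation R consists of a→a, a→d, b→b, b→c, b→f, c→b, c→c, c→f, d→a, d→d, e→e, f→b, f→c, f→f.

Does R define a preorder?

Yes

Reflexive: yes — every world is R-related to itself.
Transitive: yes — every two-step R-path is closed by a direct edge.
So R is a preorder.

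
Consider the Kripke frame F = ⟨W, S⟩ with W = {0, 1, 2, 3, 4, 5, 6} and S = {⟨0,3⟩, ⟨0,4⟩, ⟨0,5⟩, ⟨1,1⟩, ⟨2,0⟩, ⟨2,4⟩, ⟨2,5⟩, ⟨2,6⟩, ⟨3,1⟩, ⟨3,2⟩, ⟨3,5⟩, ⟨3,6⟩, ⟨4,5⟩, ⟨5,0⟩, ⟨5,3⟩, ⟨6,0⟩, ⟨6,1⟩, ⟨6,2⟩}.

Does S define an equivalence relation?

Reflexive: no — 0 is not related to itself.
Symmetric: no — 0 S 3 but not 3 S 0.
Transitive: no — 0 S 3 and 3 S 1, but not 0 S 1.
So S is not an equivalence relation.

No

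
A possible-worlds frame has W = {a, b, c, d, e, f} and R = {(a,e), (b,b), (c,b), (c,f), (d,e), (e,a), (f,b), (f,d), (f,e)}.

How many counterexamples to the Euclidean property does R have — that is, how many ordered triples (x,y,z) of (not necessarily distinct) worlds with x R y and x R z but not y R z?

Enumerating: (a,e,e), (c,b,f), (c,f,f), (d,e,e), (e,a,a), (f,b,d), (f,b,e), (f,d,b), (f,d,d), (f,e,b), (f,e,d), (f,e,e).

12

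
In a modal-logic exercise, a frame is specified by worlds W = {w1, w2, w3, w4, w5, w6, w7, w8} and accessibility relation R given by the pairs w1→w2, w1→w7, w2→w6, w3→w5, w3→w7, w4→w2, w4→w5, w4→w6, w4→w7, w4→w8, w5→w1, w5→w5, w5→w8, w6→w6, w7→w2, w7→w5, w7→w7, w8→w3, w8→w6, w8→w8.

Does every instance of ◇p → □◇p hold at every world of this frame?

By correspondence theory, 5 is valid on a frame iff R is Euclidean.
Euclidean: no — w1 R w2 and w1 R w7, but not w2 R w7.

No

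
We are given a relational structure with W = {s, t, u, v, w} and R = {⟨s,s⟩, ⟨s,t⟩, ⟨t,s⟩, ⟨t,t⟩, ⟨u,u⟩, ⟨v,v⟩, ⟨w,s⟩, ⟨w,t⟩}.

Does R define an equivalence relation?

Reflexive: no — w is not related to itself.
Symmetric: no — w R s but not s R w.
Transitive: yes — every two-step R-path is closed by a direct edge.
So R is not an equivalence relation.

No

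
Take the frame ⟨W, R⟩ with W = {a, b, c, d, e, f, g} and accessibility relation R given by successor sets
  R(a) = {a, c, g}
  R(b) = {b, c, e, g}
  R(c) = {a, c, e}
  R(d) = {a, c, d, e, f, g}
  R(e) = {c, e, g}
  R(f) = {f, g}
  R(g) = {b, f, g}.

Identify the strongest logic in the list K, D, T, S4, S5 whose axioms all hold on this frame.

T

Serial (axiom D): yes — every world has a successor (e.g. a R a).
Reflexive (axiom T): yes — every world is R-related to itself.
Transitive (axiom 4): no — a R c and c R e, but not a R e.
Euclidean (axiom 5): no — a R c and a R g, but not c R g.
So F validates K, D, T; S4 would additionally require R to be transitive. The strongest is T.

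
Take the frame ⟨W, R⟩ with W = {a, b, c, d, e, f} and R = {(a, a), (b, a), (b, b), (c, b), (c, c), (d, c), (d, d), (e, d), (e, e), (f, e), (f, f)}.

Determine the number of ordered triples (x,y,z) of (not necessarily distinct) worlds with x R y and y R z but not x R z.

Enumerating: (c,b,a), (d,c,b), (e,d,c), (f,e,d).

4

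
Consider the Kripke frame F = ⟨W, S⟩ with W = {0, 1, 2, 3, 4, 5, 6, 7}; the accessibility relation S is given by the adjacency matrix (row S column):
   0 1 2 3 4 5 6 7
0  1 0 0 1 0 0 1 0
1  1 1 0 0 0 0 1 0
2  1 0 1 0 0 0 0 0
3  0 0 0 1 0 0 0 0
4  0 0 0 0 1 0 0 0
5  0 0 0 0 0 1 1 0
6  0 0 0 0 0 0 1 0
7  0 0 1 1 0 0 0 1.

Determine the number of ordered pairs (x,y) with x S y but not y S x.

8

Enumerating: (0,3), (0,6), (1,0), (1,6), (2,0), (5,6), (7,2), (7,3).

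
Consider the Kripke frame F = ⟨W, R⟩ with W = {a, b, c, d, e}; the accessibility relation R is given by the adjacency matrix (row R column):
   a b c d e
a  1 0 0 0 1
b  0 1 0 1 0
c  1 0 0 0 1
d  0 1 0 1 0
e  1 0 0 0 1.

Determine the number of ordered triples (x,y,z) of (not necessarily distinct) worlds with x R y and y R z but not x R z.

0

R is transitive; there are no such tuples.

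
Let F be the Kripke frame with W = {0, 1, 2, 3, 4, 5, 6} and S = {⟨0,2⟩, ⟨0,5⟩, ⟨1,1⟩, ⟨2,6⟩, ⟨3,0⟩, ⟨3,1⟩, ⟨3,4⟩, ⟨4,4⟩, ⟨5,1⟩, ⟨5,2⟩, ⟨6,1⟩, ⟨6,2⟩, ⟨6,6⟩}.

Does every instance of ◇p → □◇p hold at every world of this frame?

No

Axiom 5 corresponds to the accessibility relation being Euclidean.
Euclidean: no — 0 S 2 and 0 S 5, but not 2 S 5.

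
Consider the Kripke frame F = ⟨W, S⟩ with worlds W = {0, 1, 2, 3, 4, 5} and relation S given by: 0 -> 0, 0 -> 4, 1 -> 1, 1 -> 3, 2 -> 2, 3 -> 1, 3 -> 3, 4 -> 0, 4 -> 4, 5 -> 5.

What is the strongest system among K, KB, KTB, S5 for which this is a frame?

S5

Symmetric (axiom B): yes — every pair in S has its reverse in S.
Reflexive (axiom T): yes — every world is S-related to itself.
Euclidean (axiom 5): yes — any two successors of a common world are S-related.
So F validates K, KB, KTB, S5. The strongest is S5.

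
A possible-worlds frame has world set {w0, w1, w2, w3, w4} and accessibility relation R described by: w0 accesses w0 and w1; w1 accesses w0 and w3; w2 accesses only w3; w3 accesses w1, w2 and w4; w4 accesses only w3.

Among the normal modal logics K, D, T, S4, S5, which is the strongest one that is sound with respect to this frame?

Serial (axiom D): yes — every world has a successor (e.g. w0 R w0).
Reflexive (axiom T): no — w1 is not related to itself.
Transitive (axiom 4): no — w0 R w1 and w1 R w3, but not w0 R w3.
Euclidean (axiom 5): no — w1 R w0 and w1 R w3, but not w0 R w3.
So F validates K, D; T would additionally require R to be reflexive. The strongest is D.

D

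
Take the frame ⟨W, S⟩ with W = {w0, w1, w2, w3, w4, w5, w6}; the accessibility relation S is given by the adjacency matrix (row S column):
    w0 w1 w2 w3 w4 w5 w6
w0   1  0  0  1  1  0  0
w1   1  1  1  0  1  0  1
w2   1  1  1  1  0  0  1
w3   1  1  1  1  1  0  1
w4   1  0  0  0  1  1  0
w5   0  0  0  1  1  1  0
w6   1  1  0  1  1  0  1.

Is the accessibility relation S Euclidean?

Euclidean: no — w0 S w4 and w0 S w3, but not w4 S w3.

No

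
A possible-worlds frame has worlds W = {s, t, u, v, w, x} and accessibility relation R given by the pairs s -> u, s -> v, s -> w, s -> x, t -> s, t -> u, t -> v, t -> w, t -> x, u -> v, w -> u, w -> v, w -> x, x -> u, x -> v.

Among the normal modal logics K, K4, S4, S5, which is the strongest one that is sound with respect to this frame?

Transitive (axiom 4): yes — every two-step R-path is closed by a direct edge.
Reflexive (axiom T): no — s is not related to itself.
Euclidean (axiom 5): no — s R u and s R w, but not u R w.
So F validates K, K4; S4 would additionally require R to be reflexive. The strongest is K4.

K4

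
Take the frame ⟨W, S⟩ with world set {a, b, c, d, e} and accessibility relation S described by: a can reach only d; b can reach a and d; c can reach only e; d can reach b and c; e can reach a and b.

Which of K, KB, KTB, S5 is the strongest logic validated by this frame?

Symmetric (axiom B): no — a S d but not d S a.
Reflexive (axiom T): no — a is not related to itself.
Euclidean (axiom 5): no — b S d and b S a, but not d S a.
So F validates K; KB would additionally require S to be symmetric. The strongest is K.

K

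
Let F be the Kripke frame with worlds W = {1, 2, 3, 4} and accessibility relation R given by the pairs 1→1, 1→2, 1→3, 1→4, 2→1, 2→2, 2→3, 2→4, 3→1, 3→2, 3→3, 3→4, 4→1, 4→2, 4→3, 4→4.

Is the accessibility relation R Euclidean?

Yes

Euclidean: yes — any two successors of a common world are R-related.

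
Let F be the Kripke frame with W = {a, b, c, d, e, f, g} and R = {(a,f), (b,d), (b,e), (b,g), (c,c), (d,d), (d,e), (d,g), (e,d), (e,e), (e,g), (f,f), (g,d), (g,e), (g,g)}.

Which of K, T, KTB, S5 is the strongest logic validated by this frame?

K

Reflexive (axiom T): no — a is not related to itself.
Symmetric (axiom B): no — a R f but not f R a.
Euclidean (axiom 5): yes — any two successors of a common world are R-related.
So F validates K; T would additionally require R to be reflexive. The strongest is K.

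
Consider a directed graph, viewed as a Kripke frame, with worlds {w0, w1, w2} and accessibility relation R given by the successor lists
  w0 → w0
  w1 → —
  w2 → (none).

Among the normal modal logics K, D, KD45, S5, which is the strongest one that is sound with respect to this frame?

Serial (axiom D): no — w1 has no R-successor.
Euclidean (axiom 5): yes — any two successors of a common world are R-related.
Transitive (axiom 4): yes — every two-step R-path is closed by a direct edge.
Reflexive (axiom T): no — w1 is not related to itself.
So F validates K; D would additionally require R to be serial. The strongest is K.

K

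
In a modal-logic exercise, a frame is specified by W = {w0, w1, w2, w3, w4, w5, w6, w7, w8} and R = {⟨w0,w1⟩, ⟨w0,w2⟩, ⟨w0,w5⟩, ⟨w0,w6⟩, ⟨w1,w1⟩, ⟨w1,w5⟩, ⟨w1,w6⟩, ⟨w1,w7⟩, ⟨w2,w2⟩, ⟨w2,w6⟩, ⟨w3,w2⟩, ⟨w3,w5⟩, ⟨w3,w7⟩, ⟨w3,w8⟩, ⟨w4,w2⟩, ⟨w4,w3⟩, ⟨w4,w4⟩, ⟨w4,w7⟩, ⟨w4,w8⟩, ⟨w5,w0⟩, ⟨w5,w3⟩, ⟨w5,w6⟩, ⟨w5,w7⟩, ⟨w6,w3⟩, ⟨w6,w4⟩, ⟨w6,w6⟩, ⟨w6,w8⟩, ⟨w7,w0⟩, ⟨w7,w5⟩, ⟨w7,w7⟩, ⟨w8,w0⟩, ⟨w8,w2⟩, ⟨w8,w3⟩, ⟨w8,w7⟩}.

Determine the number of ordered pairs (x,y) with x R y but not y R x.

Enumerating: (w0,w1), (w0,w2), (w0,w6), (w1,w5), (w1,w6), (w1,w7), (w2,w6), (w3,w2), (w3,w7), (w4,w2), (w4,w3), (w4,w7), … and 9 more.
Total: 21.

21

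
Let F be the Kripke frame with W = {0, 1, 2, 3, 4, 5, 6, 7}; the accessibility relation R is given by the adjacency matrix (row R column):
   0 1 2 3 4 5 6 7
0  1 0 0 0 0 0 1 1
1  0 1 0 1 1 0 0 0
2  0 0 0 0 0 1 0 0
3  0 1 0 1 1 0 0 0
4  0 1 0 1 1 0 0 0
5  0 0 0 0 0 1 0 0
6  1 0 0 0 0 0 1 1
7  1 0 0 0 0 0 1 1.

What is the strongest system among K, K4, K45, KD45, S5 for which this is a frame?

Transitive (axiom 4): yes — every two-step R-path is closed by a direct edge.
Euclidean (axiom 5): yes — any two successors of a common world are R-related.
Serial (axiom D): yes — every world has a successor (e.g. 0 R 0).
Reflexive (axiom T): no — 2 is not related to itself.
So F validates K, K4, K45, KD45; S5 would additionally require R to be reflexive. The strongest is KD45.

KD45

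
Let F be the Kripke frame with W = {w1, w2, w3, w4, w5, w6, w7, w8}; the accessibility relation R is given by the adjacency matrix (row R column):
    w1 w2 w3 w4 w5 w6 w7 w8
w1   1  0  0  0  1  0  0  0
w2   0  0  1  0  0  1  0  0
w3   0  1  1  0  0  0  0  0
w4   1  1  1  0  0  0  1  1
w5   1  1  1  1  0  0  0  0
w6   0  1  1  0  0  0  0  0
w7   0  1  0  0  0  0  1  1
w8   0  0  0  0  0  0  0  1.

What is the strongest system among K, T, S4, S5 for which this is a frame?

Reflexive (axiom T): no — w2 is not related to itself.
Transitive (axiom 4): no — w1 R w5 and w5 R w2, but not w1 R w2.
Euclidean (axiom 5): no — w2 R w3 and w2 R w6, but not w3 R w6.
So F validates K; T would additionally require R to be reflexive. The strongest is K.

K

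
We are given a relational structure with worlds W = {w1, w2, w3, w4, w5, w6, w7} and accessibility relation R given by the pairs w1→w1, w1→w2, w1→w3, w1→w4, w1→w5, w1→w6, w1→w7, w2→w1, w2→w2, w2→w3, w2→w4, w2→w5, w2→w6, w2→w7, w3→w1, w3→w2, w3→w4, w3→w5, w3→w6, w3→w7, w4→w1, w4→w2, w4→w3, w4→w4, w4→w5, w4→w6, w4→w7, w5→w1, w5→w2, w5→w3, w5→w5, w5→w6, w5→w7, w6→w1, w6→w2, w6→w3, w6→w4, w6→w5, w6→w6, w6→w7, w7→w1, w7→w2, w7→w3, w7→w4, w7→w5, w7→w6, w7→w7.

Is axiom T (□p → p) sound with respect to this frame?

No

The schema T characterises exactly the reflexive frames.
Reflexive: no — w3 is not related to itself.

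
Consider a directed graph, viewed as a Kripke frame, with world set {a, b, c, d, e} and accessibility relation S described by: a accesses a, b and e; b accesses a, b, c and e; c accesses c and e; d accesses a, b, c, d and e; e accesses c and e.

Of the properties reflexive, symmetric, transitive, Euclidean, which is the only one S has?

Reflexive: yes — every world is S-related to itself.
Symmetric: no — a S e but not e S a.
Transitive: no — a S b and b S c, but not a S c.
Euclidean: no — a S e and a S b, but not e S b.
Only reflexive holds.

reflexive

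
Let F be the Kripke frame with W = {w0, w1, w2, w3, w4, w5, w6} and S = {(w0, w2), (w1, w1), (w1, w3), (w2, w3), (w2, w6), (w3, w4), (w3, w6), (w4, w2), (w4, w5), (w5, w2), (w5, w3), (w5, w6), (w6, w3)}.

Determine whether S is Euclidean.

No

Euclidean: no — w3 S w4 and w3 S w6, but not w4 S w6.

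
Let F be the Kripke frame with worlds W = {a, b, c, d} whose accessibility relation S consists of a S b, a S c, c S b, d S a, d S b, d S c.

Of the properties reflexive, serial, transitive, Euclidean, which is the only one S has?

transitive

Reflexive: no — a is not related to itself.
Serial: no — b has no S-successor.
Transitive: yes — every two-step S-path is closed by a direct edge.
Euclidean: no — a S b and a S c, but not b S c.
Only transitive holds.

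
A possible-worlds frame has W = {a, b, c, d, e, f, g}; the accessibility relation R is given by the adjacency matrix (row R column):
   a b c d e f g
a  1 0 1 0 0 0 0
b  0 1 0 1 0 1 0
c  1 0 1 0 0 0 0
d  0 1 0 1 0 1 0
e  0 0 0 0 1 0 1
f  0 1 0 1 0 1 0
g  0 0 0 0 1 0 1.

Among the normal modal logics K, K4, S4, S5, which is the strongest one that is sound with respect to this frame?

S5

Transitive (axiom 4): yes — every two-step R-path is closed by a direct edge.
Reflexive (axiom T): yes — every world is R-related to itself.
Euclidean (axiom 5): yes — any two successors of a common world are R-related.
So F validates K, K4, S4, S5. The strongest is S5.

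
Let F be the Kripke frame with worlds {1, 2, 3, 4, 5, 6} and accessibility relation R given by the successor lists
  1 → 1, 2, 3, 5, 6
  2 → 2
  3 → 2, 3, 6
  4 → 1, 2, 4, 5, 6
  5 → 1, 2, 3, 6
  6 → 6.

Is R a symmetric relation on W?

No

Symmetric: no — 1 R 2 but not 2 R 1.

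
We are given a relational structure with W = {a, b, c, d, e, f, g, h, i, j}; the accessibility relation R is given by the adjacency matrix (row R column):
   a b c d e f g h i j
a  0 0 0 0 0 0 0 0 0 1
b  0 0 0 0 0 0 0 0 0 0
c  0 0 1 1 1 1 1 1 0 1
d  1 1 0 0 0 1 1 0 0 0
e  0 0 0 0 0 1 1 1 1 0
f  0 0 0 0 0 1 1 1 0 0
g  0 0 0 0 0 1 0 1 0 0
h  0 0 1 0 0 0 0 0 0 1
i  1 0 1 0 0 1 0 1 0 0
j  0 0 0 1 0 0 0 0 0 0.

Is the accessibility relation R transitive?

No

Transitive: no — a R j and j R d, but not a R d.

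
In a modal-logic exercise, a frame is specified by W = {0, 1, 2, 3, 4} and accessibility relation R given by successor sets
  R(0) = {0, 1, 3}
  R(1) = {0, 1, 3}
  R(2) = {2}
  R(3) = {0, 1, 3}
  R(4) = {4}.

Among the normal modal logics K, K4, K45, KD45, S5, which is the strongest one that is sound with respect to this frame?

Transitive (axiom 4): yes — every two-step R-path is closed by a direct edge.
Euclidean (axiom 5): yes — any two successors of a common world are R-related.
Serial (axiom D): yes — every world has a successor (e.g. 0 R 0).
Reflexive (axiom T): yes — every world is R-related to itself.
So F validates K, K4, K45, KD45, S5. The strongest is S5.

S5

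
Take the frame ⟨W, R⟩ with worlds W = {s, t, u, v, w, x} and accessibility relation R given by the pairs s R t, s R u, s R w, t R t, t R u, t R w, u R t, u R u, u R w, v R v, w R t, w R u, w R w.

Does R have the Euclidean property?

Euclidean: yes — any two successors of a common world are R-related.

Yes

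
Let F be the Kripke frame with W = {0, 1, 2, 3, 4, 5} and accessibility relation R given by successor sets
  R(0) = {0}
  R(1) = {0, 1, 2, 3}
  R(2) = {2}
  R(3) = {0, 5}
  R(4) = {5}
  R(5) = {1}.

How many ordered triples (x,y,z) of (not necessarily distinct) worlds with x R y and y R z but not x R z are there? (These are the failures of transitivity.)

6

Enumerating: (1,3,5), (3,5,1), (4,5,1), (5,1,0), (5,1,2), (5,1,3).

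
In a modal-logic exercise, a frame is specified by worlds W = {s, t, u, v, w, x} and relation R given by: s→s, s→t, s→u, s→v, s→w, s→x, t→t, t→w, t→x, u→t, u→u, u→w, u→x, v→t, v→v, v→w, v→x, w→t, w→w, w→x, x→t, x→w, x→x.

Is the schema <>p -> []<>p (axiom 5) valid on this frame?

No

Axiom 5 corresponds to the accessibility relation being Euclidean.
Euclidean: no — s R t and s R u, but not t R u.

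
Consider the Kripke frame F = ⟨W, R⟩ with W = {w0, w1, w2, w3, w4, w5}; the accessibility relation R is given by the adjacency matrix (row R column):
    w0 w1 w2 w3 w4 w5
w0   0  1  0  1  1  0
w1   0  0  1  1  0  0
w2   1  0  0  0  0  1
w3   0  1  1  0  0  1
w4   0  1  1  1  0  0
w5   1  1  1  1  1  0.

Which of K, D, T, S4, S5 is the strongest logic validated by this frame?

D

Serial (axiom D): yes — every world has a successor (e.g. w0 R w1).
Reflexive (axiom T): no — w0 is not related to itself.
Transitive (axiom 4): no — w0 R w1 and w1 R w2, but not w0 R w2.
Euclidean (axiom 5): no — w0 R w1 and w0 R w4, but not w1 R w4.
So F validates K, D; T would additionally require R to be reflexive. The strongest is D.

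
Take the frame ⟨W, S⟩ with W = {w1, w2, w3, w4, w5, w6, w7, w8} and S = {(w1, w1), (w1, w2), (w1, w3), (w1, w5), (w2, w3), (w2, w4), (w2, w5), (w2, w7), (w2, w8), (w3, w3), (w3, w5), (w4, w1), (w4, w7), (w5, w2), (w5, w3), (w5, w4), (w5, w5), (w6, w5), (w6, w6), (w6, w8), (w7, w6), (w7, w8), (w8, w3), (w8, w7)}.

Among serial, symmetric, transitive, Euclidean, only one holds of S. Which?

serial

Serial: yes — every world has a successor (e.g. w1 S w1).
Symmetric: no — w1 S w2 but not w2 S w1.
Transitive: no — w1 S w2 and w2 S w4, but not w1 S w4.
Euclidean: no — w1 S w3 and w1 S w2, but not w3 S w2.
Only serial holds.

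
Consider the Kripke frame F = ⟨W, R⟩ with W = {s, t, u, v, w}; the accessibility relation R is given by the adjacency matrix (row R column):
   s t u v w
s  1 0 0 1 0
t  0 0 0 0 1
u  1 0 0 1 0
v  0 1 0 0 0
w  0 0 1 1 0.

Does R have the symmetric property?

No

Symmetric: no — s R v but not v R s.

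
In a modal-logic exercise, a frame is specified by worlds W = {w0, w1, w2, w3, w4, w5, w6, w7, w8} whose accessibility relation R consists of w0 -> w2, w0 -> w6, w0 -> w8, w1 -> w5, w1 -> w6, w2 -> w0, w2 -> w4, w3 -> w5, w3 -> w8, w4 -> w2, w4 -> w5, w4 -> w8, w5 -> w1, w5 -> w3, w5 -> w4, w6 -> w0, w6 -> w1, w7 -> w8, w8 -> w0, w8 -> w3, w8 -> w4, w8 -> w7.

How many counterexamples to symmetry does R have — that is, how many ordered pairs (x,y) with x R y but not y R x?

R is symmetric; there are no such tuples.

0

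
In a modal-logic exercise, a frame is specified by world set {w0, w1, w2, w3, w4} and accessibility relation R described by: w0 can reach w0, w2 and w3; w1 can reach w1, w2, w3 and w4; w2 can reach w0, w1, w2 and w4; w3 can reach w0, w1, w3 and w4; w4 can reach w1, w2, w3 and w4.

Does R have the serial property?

Serial: yes — every world has a successor (e.g. w0 R w0).

Yes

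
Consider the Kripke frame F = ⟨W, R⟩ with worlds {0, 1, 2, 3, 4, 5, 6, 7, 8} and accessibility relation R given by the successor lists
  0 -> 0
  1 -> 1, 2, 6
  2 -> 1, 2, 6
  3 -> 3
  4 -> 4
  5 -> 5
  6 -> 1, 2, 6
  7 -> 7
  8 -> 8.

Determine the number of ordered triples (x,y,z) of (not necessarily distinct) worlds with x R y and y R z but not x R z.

R is transitive; there are no such tuples.

0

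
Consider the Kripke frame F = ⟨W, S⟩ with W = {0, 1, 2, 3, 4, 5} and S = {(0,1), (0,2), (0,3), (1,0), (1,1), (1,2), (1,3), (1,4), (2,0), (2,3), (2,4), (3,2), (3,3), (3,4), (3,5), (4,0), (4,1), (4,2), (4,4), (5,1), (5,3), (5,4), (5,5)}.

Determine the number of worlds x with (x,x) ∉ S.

Enumerating: 0, 2.

2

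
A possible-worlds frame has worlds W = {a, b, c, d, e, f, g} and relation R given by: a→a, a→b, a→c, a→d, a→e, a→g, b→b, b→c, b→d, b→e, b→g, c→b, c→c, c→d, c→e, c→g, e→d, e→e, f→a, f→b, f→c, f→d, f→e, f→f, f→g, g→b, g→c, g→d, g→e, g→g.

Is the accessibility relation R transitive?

Transitive: yes — every two-step R-path is closed by a direct edge.

Yes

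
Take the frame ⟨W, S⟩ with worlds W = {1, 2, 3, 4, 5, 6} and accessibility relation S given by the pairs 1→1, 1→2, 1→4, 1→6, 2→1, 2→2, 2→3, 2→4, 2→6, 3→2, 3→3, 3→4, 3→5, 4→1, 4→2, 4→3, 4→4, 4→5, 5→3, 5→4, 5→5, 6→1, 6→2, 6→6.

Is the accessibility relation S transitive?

Transitive: no — 1 S 2 and 2 S 3, but not 1 S 3.

No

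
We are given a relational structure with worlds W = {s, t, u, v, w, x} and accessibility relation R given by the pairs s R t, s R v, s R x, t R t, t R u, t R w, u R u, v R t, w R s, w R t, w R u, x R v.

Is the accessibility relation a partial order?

Reflexive: no — s is not related to itself.
Transitive: no — s R t and t R u, but not s R u.
Antisymmetric: no — t R w and w R t with t ≠ w.
So R is not a partial order.

No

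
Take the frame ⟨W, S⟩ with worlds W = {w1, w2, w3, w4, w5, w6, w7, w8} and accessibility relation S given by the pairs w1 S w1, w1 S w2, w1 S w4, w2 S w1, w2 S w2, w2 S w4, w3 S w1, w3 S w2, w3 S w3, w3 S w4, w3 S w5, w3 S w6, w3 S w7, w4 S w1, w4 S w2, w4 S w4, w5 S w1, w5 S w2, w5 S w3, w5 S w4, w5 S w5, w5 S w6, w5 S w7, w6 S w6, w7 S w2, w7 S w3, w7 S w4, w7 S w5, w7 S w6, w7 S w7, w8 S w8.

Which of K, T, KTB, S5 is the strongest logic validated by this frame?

Reflexive (axiom T): yes — every world is S-related to itself.
Symmetric (axiom B): no — w3 S w1 but not w1 S w3.
Euclidean (axiom 5): no — w3 S w1 and w3 S w5, but not w1 S w5.
So F validates K, T; KTB would additionally require S to be symmetric. The strongest is T.

T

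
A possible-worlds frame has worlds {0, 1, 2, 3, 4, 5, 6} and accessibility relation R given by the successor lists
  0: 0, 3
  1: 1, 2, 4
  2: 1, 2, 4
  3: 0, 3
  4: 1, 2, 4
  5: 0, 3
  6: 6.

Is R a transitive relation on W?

Yes

Transitive: yes — every two-step R-path is closed by a direct edge.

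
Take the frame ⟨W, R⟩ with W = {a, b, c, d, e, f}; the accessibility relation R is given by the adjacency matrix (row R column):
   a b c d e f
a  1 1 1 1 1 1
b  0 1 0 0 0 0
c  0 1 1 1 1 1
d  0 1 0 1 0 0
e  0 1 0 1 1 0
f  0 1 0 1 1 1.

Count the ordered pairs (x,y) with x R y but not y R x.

15

Enumerating: (a,b), (a,c), (a,d), (a,e), (a,f), (c,b), (c,d), (c,e), (c,f), (d,b), (e,b), (e,d), (f,b), (f,d), (f,e).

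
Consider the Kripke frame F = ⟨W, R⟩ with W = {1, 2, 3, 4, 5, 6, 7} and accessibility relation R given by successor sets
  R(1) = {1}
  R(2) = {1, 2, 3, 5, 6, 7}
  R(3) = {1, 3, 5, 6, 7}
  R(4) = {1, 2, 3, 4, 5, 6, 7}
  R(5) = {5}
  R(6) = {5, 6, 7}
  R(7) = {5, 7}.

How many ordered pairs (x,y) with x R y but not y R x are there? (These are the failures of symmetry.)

Enumerating: (2,1), (2,3), (2,5), (2,6), (2,7), (3,1), (3,5), (3,6), (3,7), (4,1), (4,2), (4,3), (4,5), (4,6), (4,7), (6,5), (6,7), (7,5).

18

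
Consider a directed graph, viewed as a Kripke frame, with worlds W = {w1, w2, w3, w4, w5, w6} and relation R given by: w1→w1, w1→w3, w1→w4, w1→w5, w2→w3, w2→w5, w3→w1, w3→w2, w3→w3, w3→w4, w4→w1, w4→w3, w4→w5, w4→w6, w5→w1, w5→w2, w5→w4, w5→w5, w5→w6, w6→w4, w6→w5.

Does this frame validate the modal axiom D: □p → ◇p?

Axiom D corresponds to the accessibility relation being serial.
Serial: yes — every world has a successor (e.g. w1 R w1).

Yes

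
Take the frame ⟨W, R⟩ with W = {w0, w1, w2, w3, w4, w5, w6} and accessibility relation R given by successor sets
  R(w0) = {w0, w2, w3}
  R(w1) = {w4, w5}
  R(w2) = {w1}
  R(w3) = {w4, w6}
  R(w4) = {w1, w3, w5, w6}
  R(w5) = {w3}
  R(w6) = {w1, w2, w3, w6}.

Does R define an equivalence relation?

No

Reflexive: no — w1 is not related to itself.
Symmetric: no — w0 R w2 but not w2 R w0.
Transitive: no — w0 R w2 and w2 R w1, but not w0 R w1.
So R is not an equivalence relation.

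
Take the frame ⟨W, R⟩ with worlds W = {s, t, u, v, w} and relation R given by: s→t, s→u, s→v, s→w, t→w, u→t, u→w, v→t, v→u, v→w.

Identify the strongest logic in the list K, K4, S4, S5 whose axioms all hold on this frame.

K4

Transitive (axiom 4): yes — every two-step R-path is closed by a direct edge.
Reflexive (axiom T): no — s is not related to itself.
Euclidean (axiom 5): no — s R t and s R u, but not t R u.
So F validates K, K4; S4 would additionally require R to be reflexive. The strongest is K4.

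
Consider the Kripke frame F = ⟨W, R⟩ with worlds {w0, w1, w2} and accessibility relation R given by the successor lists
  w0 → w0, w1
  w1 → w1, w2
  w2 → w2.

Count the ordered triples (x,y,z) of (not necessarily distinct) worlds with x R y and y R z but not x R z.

1

Enumerating: (w0,w1,w2).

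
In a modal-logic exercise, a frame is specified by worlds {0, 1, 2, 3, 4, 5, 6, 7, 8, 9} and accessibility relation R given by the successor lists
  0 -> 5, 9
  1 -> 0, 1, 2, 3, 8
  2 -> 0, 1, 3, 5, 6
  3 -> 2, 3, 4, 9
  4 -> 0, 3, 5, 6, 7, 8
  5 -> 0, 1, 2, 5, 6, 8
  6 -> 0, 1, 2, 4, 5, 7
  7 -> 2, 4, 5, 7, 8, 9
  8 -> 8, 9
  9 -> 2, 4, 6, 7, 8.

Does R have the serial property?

Yes

Serial: yes — every world has a successor (e.g. 0 R 5).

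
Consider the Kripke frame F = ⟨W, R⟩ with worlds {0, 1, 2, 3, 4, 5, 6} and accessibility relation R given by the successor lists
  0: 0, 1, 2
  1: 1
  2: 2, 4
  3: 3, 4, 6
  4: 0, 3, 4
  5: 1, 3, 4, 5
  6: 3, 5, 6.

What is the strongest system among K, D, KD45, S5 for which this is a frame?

Serial (axiom D): yes — every world has a successor (e.g. 0 R 0).
Euclidean (axiom 5): no — 0 R 1 and 0 R 2, but not 1 R 2.
Transitive (axiom 4): no — 0 R 2 and 2 R 4, but not 0 R 4.
Reflexive (axiom T): yes — every world is R-related to itself.
So F validates K, D; KD45 would additionally require R to be Euclidean and transitive. The strongest is D.

D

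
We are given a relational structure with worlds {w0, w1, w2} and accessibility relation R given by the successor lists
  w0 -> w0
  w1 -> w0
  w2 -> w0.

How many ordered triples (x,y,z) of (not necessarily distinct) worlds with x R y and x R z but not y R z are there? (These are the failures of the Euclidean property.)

R is Euclidean; there are no such tuples.

0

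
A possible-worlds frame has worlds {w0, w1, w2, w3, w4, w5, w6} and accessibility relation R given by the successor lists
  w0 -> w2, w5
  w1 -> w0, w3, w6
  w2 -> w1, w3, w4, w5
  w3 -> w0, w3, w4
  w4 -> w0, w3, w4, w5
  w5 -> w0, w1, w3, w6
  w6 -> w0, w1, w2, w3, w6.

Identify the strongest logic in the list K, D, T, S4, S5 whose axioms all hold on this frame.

Serial (axiom D): yes — every world has a successor (e.g. w0 R w2).
Reflexive (axiom T): no — w0 is not related to itself.
Transitive (axiom 4): no — w0 R w2 and w2 R w1, but not w0 R w1.
Euclidean (axiom 5): no — w0 R w5 and w0 R w2, but not w5 R w2.
So F validates K, D; T would additionally require R to be reflexive. The strongest is D.

D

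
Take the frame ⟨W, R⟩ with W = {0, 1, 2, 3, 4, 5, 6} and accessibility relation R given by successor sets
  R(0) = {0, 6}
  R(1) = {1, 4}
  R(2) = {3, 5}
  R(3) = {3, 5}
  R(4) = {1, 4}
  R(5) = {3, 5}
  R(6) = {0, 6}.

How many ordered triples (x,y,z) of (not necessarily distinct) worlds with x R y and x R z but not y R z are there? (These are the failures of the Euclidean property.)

0

R is Euclidean; there are no such tuples.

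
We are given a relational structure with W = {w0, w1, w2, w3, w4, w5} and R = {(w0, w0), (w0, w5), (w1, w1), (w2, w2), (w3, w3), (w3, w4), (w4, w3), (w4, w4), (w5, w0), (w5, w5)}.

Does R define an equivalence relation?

Reflexive: yes — every world is R-related to itself.
Symmetric: yes — every pair in R has its reverse in R.
Transitive: yes — every two-step R-path is closed by a direct edge.
So R is an equivalence relation.

Yes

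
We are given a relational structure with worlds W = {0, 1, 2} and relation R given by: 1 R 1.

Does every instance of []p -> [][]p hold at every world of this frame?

Yes

Axiom 4 corresponds to the accessibility relation being transitive.
Transitive: yes — every two-step R-path is closed by a direct edge.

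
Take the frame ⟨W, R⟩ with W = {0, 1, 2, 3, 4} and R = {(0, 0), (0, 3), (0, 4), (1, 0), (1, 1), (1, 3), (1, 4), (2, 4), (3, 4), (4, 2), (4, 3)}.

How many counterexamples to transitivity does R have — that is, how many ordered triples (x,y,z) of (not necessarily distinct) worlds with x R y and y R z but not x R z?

8

Enumerating: (0,4,2), (1,4,2), (2,4,2), (2,4,3), (3,4,2), (3,4,3), (4,2,4), (4,3,4).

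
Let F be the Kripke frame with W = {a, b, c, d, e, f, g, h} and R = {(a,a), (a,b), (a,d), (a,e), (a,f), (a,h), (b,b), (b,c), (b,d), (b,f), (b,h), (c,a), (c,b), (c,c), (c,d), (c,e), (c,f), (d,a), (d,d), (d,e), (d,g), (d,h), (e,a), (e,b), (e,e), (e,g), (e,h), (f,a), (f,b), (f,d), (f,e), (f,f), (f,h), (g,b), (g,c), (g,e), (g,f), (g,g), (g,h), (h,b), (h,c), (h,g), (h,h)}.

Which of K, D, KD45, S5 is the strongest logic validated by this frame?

Serial (axiom D): yes — every world has a successor (e.g. a R a).
Euclidean (axiom 5): no — a R b and a R e, but not b R e.
Transitive (axiom 4): no — a R b and b R c, but not a R c.
Reflexive (axiom T): yes — every world is R-related to itself.
So F validates K, D; KD45 would additionally require R to be Euclidean and transitive. The strongest is D.

D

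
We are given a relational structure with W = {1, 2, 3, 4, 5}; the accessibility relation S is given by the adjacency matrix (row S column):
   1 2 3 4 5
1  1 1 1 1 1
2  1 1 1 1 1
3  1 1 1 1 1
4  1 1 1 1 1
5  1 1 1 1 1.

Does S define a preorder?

Yes

Reflexive: yes — every world is S-related to itself.
Transitive: yes — every two-step S-path is closed by a direct edge.
So S is a preorder.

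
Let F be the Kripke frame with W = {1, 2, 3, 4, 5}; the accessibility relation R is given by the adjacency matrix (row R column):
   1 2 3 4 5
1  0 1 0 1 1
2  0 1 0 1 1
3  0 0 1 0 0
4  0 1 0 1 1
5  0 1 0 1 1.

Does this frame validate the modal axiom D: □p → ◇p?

By correspondence theory, D is valid on a frame iff R is serial.
Serial: yes — every world has a successor (e.g. 1 R 2).

Yes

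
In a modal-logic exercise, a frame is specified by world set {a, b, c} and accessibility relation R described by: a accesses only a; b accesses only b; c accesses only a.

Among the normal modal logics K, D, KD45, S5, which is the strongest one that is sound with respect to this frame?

KD45

Serial (axiom D): yes — every world has a successor (e.g. a R a).
Euclidean (axiom 5): yes — any two successors of a common world are R-related.
Transitive (axiom 4): yes — every two-step R-path is closed by a direct edge.
Reflexive (axiom T): no — c is not related to itself.
So F validates K, D, KD45; S5 would additionally require R to be reflexive. The strongest is KD45.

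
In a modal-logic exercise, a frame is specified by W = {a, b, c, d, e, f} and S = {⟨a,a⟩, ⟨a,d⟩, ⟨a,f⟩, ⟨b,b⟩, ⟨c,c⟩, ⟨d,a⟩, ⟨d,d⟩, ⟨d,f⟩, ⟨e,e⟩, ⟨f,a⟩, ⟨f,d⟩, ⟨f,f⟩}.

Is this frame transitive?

Yes

Transitive: yes — every two-step S-path is closed by a direct edge.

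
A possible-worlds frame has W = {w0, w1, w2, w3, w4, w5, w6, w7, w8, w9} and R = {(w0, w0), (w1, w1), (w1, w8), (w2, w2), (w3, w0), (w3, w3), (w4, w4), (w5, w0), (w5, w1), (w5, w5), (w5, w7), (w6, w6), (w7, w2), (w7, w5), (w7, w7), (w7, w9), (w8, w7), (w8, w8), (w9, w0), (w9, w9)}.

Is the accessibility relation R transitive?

Transitive: no — w1 R w8 and w8 R w7, but not w1 R w7.

No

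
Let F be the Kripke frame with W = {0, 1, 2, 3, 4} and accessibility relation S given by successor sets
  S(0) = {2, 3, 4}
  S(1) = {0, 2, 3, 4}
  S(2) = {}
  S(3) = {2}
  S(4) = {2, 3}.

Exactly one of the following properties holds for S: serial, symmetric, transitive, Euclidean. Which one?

transitive

Serial: no — 2 has no S-successor.
Symmetric: no — 0 S 2 but not 2 S 0.
Transitive: yes — every two-step S-path is closed by a direct edge.
Euclidean: no — 0 S 2 and 0 S 3, but not 2 S 3.
Only transitive holds.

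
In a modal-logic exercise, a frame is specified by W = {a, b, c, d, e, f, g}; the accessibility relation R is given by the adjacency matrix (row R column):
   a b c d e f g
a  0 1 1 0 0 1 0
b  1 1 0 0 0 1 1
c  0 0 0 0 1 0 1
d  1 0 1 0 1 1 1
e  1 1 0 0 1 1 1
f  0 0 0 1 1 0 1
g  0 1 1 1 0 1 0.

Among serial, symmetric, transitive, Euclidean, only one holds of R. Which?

serial

Serial: yes — every world has a successor (e.g. a R b).
Symmetric: no — a R c but not c R a.
Transitive: no — a R b and b R g, but not a R g.
Euclidean: no — a R b and a R c, but not b R c.
Only serial holds.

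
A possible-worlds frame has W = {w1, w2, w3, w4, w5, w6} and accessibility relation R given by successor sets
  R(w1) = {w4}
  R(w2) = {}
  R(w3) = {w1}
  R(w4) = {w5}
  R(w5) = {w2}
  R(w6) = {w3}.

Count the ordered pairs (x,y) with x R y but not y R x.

Enumerating: (w1,w4), (w3,w1), (w4,w5), (w5,w2), (w6,w3).

5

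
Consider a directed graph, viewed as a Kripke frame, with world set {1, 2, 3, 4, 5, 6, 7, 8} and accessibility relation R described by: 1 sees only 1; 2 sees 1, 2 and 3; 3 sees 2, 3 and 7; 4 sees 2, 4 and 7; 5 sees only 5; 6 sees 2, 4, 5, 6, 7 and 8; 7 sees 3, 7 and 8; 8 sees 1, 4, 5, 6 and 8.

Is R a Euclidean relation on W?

No

Euclidean: no — 2 R 1 and 2 R 3, but not 1 R 3.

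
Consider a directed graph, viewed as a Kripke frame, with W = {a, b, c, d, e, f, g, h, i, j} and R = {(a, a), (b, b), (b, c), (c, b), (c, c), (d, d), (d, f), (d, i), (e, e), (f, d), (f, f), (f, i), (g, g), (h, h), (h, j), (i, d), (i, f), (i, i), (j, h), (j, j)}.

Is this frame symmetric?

Yes

Symmetric: yes — every pair in R has its reverse in R.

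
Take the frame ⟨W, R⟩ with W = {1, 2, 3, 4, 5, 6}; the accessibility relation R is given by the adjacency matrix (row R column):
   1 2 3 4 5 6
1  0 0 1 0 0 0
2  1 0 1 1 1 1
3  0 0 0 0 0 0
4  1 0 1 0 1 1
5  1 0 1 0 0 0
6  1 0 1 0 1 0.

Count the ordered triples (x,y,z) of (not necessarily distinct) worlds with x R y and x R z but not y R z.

Enumerating: (1,3,3), (2,1,1), (2,1,4), (2,1,5), (2,1,6), (2,3,1), (2,3,3), (2,3,4), (2,3,5), (2,3,6), (2,4,4), (2,5,4), … and 23 more.
Total: 35.

35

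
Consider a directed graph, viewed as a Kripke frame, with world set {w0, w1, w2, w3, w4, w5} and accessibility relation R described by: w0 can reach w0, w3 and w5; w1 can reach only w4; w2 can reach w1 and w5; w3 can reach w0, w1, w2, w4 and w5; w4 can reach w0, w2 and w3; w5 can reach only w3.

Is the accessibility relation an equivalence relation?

Reflexive: no — w1 is not related to itself.
Symmetric: no — w0 R w5 but not w5 R w0.
Transitive: no — w0 R w3 and w3 R w1, but not w0 R w1.
So R is not an equivalence relation.

No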